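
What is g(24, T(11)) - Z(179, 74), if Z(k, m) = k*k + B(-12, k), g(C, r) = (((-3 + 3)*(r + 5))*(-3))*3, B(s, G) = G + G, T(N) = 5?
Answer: -32399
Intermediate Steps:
B(s, G) = 2*G
g(C, r) = 0 (g(C, r) = ((0*(5 + r))*(-3))*3 = (0*(-3))*3 = 0*3 = 0)
Z(k, m) = k² + 2*k (Z(k, m) = k*k + 2*k = k² + 2*k)
g(24, T(11)) - Z(179, 74) = 0 - 179*(2 + 179) = 0 - 179*181 = 0 - 1*32399 = 0 - 32399 = -32399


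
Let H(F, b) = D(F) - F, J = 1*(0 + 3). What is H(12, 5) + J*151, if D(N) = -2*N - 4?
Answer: 413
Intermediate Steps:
D(N) = -4 - 2*N
J = 3 (J = 1*3 = 3)
H(F, b) = -4 - 3*F (H(F, b) = (-4 - 2*F) - F = -4 - 3*F)
H(12, 5) + J*151 = (-4 - 3*12) + 3*151 = (-4 - 36) + 453 = -40 + 453 = 413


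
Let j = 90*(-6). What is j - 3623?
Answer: -4163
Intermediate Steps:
j = -540
j - 3623 = -540 - 3623 = -4163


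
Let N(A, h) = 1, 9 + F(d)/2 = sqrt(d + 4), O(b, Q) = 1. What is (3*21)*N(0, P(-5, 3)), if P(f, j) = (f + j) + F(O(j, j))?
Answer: 63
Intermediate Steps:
F(d) = -18 + 2*sqrt(4 + d) (F(d) = -18 + 2*sqrt(d + 4) = -18 + 2*sqrt(4 + d))
P(f, j) = -18 + f + j + 2*sqrt(5) (P(f, j) = (f + j) + (-18 + 2*sqrt(4 + 1)) = (f + j) + (-18 + 2*sqrt(5)) = -18 + f + j + 2*sqrt(5))
(3*21)*N(0, P(-5, 3)) = (3*21)*1 = 63*1 = 63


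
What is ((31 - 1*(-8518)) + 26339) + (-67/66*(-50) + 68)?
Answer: 1155223/33 ≈ 35007.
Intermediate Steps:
((31 - 1*(-8518)) + 26339) + (-67/66*(-50) + 68) = ((31 + 8518) + 26339) + (-67*1/66*(-50) + 68) = (8549 + 26339) + (-67/66*(-50) + 68) = 34888 + (1675/33 + 68) = 34888 + 3919/33 = 1155223/33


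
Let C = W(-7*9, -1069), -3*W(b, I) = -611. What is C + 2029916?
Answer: 6090359/3 ≈ 2.0301e+6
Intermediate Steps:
W(b, I) = 611/3 (W(b, I) = -1/3*(-611) = 611/3)
C = 611/3 ≈ 203.67
C + 2029916 = 611/3 + 2029916 = 6090359/3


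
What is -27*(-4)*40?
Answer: 4320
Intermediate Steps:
-27*(-4)*40 = 108*40 = 4320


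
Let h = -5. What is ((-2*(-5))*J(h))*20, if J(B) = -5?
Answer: -1000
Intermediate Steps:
((-2*(-5))*J(h))*20 = (-2*(-5)*(-5))*20 = (10*(-5))*20 = -50*20 = -1000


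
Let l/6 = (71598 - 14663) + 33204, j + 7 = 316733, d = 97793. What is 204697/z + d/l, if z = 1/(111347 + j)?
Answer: 47390719261744547/540834 ≈ 8.7625e+10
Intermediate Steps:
j = 316726 (j = -7 + 316733 = 316726)
z = 1/428073 (z = 1/(111347 + 316726) = 1/428073 ≈ 2.3361e-6)
l = 540834 (l = 6*((71598 - 14663) + 33204) = 6*(56935 + 33204) = 6*90139 = 540834)
204697/z + d/l = 204697/(1/428073) + 97793/540834 = 204697*428073 + 97793*(1/540834) = 87625258881 + 97793/540834 = 47390719261744547/540834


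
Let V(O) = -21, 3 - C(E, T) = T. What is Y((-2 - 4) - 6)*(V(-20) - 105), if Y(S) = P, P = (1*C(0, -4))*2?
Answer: -1764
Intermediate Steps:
C(E, T) = 3 - T
P = 14 (P = (1*(3 - 1*(-4)))*2 = (1*(3 + 4))*2 = (1*7)*2 = 7*2 = 14)
Y(S) = 14
Y((-2 - 4) - 6)*(V(-20) - 105) = 14*(-21 - 105) = 14*(-126) = -1764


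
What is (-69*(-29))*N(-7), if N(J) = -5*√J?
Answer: -10005*I*√7 ≈ -26471.0*I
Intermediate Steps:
(-69*(-29))*N(-7) = (-69*(-29))*(-5*I*√7) = 2001*(-5*I*√7) = -10005*I*√7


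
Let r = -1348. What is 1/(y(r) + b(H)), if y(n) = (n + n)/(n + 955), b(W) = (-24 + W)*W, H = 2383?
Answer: 393/2209251017 ≈ 1.7789e-7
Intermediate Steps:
b(W) = W*(-24 + W)
y(n) = 2*n/(955 + n) (y(n) = (2*n)/(955 + n) = 2*n/(955 + n))
1/(y(r) + b(H)) = 1/(2*(-1348)/(955 - 1348) + 2383*(-24 + 2383)) = 1/(2*(-1348)/(-393) + 2383*2359) = 1/(2*(-1348)*(-1/393) + 5621497) = 1/(2696/393 + 5621497) = 1/(2209251017/393) = 393/2209251017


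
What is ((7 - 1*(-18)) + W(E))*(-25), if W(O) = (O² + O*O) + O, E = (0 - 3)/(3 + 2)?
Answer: -628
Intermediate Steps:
E = -⅗ (E = -3/5 = -3*⅕ = -⅗ ≈ -0.60000)
W(O) = O + 2*O² (W(O) = (O² + O²) + O = 2*O² + O = O + 2*O²)
((7 - 1*(-18)) + W(E))*(-25) = ((7 - 1*(-18)) - 3*(1 + 2*(-⅗))/5)*(-25) = ((7 + 18) - 3*(1 - 6/5)/5)*(-25) = (25 - ⅗*(-⅕))*(-25) = (25 + 3/25)*(-25) = (628/25)*(-25) = -628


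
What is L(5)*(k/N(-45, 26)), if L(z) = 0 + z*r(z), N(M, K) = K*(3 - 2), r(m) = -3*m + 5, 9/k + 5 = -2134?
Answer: 75/9269 ≈ 0.0080915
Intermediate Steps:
k = -3/713 (k = 9/(-5 - 2134) = 9/(-2139) = 9*(-1/2139) = -3/713 ≈ -0.0042076)
r(m) = 5 - 3*m
N(M, K) = K (N(M, K) = K*1 = K)
L(z) = z*(5 - 3*z) (L(z) = 0 + z*(5 - 3*z) = z*(5 - 3*z))
L(5)*(k/N(-45, 26)) = (5*(5 - 3*5))*(-3/713/26) = (5*(5 - 15))*(-3/713*1/26) = (5*(-10))*(-3/18538) = -50*(-3/18538) = 75/9269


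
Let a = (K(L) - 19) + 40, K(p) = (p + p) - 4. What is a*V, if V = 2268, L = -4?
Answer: 20412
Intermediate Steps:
K(p) = -4 + 2*p (K(p) = 2*p - 4 = -4 + 2*p)
a = 9 (a = ((-4 + 2*(-4)) - 19) + 40 = ((-4 - 8) - 19) + 40 = (-12 - 19) + 40 = -31 + 40 = 9)
a*V = 9*2268 = 20412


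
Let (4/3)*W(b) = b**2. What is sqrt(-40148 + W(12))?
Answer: 2*I*sqrt(10010) ≈ 200.1*I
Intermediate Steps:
W(b) = 3*b**2/4
sqrt(-40148 + W(12)) = sqrt(-40148 + (3/4)*12**2) = sqrt(-40148 + (3/4)*144) = sqrt(-40148 + 108) = sqrt(-40040) = 2*I*sqrt(10010)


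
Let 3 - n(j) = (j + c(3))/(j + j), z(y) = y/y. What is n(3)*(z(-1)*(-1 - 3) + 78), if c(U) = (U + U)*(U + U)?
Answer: -259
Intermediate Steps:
z(y) = 1
c(U) = 4*U² (c(U) = (2*U)*(2*U) = 4*U²)
n(j) = 3 - (36 + j)/(2*j) (n(j) = 3 - (j + 4*3²)/(j + j) = 3 - (j + 4*9)/(2*j) = 3 - (j + 36)*1/(2*j) = 3 - (36 + j)*1/(2*j) = 3 - (36 + j)/(2*j))
n(3)*(z(-1)*(-1 - 3) + 78) = (5/2 - 18/3)*(1*(-1 - 3) + 78) = (5/2 - 18*⅓)*(1*(-4) + 78) = (5/2 - 6)*(-4 + 78) = -7/2*74 = -259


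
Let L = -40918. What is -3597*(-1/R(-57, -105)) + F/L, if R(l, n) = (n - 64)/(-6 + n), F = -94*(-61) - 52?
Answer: 8168123424/3457571 ≈ 2362.4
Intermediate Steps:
F = 5682 (F = 5734 - 52 = 5682)
R(l, n) = (-64 + n)/(-6 + n)
-3597*(-1/R(-57, -105)) + F/L = -3597*(-(-6 - 105)/(-64 - 105)) + 5682/(-40918) = -3597/((-(-169)/(-111))) + 5682*(-1/40918) = -3597/((-(-1)*(-169)/111)) - 2841/20459 = -3597/((-1*169/111)) - 2841/20459 = -3597/(-169/111) - 2841/20459 = -3597*(-111/169) - 2841/20459 = 399267/169 - 2841/20459 = 8168123424/3457571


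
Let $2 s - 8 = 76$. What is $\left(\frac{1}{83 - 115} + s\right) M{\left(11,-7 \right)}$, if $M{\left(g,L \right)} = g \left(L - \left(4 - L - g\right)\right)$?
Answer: $- \frac{103411}{32} \approx -3231.6$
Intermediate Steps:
$s = 42$ ($s = 4 + \frac{1}{2} \cdot 76 = 4 + 38 = 42$)
$M{\left(g,L \right)} = g \left(-4 + g + 2 L\right)$ ($M{\left(g,L \right)} = g \left(L - \left(4 - L - g\right)\right) = g \left(L + \left(-4 + L + g\right)\right) = g \left(-4 + g + 2 L\right)$)
$\left(\frac{1}{83 - 115} + s\right) M{\left(11,-7 \right)} = \left(\frac{1}{83 - 115} + 42\right) 11 \left(-4 + 11 + 2 \left(-7\right)\right) = \left(\frac{1}{-32} + 42\right) 11 \left(-4 + 11 - 14\right) = \left(- \frac{1}{32} + 42\right) 11 \left(-7\right) = \frac{1343}{32} \left(-77\right) = - \frac{103411}{32}$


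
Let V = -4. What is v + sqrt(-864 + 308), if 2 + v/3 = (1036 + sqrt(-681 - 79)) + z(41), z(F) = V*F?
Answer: 2610 + 2*I*sqrt(139) + 6*I*sqrt(190) ≈ 2610.0 + 106.28*I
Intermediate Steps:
z(F) = -4*F
v = 2610 + 6*I*sqrt(190) (v = -6 + 3*((1036 + sqrt(-681 - 79)) - 4*41) = -6 + 3*((1036 + sqrt(-760)) - 164) = -6 + 3*((1036 + 2*I*sqrt(190)) - 164) = -6 + 3*(872 + 2*I*sqrt(190)) = -6 + (2616 + 6*I*sqrt(190)) = 2610 + 6*I*sqrt(190) ≈ 2610.0 + 82.704*I)
v + sqrt(-864 + 308) = (2610 + 6*I*sqrt(190)) + sqrt(-864 + 308) = (2610 + 6*I*sqrt(190)) + sqrt(-556) = (2610 + 6*I*sqrt(190)) + 2*I*sqrt(139) = 2610 + 2*I*sqrt(139) + 6*I*sqrt(190)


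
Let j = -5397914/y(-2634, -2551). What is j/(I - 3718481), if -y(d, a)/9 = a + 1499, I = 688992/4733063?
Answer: 12774333515291/83317472838104274 ≈ 0.00015332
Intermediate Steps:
I = 688992/4733063 (I = 688992*(1/4733063) = 688992/4733063 ≈ 0.14557)
y(d, a) = -13491 - 9*a (y(d, a) = -9*(a + 1499) = -9*(1499 + a) = -13491 - 9*a)
j = -2698957/4734 (j = -5397914/(-13491 - 9*(-2551)) = -5397914/(-13491 + 22959) = -5397914/9468 = -5397914*1/9468 = -2698957/4734 ≈ -570.12)
j/(I - 3718481) = -2698957/(4734*(688992/4733063 - 3718481)) = -2698957/(4734*(-17599804148311/4733063)) = -2698957/4734*(-4733063/17599804148311) = 12774333515291/83317472838104274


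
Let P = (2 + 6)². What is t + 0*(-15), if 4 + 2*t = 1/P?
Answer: -255/128 ≈ -1.9922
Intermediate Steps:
P = 64 (P = 8² = 64)
t = -255/128 (t = -2 + (½)/64 = -2 + (½)*(1/64) = -2 + 1/128 = -255/128 ≈ -1.9922)
t + 0*(-15) = -255/128 + 0*(-15) = -255/128 + 0 = -255/128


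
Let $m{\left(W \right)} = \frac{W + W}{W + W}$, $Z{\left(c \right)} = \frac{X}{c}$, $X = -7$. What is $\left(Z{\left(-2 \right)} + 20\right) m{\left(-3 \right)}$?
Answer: $\frac{47}{2} \approx 23.5$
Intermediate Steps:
$Z{\left(c \right)} = - \frac{7}{c}$
$m{\left(W \right)} = 1$ ($m{\left(W \right)} = \frac{2 W}{2 W} = 2 W \frac{1}{2 W} = 1$)
$\left(Z{\left(-2 \right)} + 20\right) m{\left(-3 \right)} = \left(- \frac{7}{-2} + 20\right) 1 = \left(\left(-7\right) \left(- \frac{1}{2}\right) + 20\right) 1 = \left(\frac{7}{2} + 20\right) 1 = \frac{47}{2} \cdot 1 = \frac{47}{2}$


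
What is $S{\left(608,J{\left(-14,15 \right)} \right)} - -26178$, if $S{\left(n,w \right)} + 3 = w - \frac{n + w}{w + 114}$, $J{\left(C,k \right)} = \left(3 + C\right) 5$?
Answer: $\frac{1540527}{59} \approx 26111.0$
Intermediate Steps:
$J{\left(C,k \right)} = 15 + 5 C$
$S{\left(n,w \right)} = -3 + w - \frac{n + w}{114 + w}$ ($S{\left(n,w \right)} = -3 + \left(w - \frac{n + w}{w + 114}\right) = -3 + \left(w - \frac{n + w}{114 + w}\right) = -3 + w - \frac{n + w}{114 + w}$)
$S{\left(608,J{\left(-14,15 \right)} \right)} - -26178 = \frac{-342 + \left(15 + 5 \left(-14\right)\right)^{2} - 608 + 110 \left(15 + 5 \left(-14\right)\right)}{114 + \left(15 + 5 \left(-14\right)\right)} - -26178 = \frac{-342 + \left(15 - 70\right)^{2} - 608 + 110 \left(15 - 70\right)}{114 + \left(15 - 70\right)} + 26178 = \frac{-342 + \left(-55\right)^{2} - 608 + 110 \left(-55\right)}{114 - 55} + 26178 = \frac{-342 + 3025 - 608 - 6050}{59} + 26178 = \frac{1}{59} \left(-3975\right) + 26178 = - \frac{3975}{59} + 26178 = \frac{1540527}{59}$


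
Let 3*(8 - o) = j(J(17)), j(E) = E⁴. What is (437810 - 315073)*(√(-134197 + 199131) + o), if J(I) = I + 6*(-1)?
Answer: -1794046729/3 + 122737*√64934 ≈ -5.6674e+8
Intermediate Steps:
J(I) = -6 + I (J(I) = I - 6 = -6 + I)
o = -14617/3 (o = 8 - (-6 + 17)⁴/3 = 8 - ⅓*11⁴ = 8 - ⅓*14641 = 8 - 14641/3 = -14617/3 ≈ -4872.3)
(437810 - 315073)*(√(-134197 + 199131) + o) = (437810 - 315073)*(√(-134197 + 199131) - 14617/3) = 122737*(√64934 - 14617/3) = 122737*(-14617/3 + √64934) = -1794046729/3 + 122737*√64934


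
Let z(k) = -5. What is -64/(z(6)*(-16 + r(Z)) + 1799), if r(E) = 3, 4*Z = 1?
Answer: -8/233 ≈ -0.034335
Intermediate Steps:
Z = ¼ (Z = (¼)*1 = ¼ ≈ 0.25000)
-64/(z(6)*(-16 + r(Z)) + 1799) = -64/(-5*(-16 + 3) + 1799) = -64/(-5*(-13) + 1799) = -64/(65 + 1799) = -64/1864 = (1/1864)*(-64) = -8/233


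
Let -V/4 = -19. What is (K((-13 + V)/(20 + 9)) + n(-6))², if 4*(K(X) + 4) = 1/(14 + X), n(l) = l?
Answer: 350850361/3519376 ≈ 99.691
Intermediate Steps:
V = 76 (V = -4*(-19) = 76)
K(X) = -4 + 1/(4*(14 + X))
(K((-13 + V)/(20 + 9)) + n(-6))² = ((-223 - 16*(-13 + 76)/(20 + 9))/(4*(14 + (-13 + 76)/(20 + 9))) - 6)² = ((-223 - 1008/29)/(4*(14 + 63/29)) - 6)² = ((-223 - 1008/29)/(4*(14 + 63*(1/29))) - 6)² = ((-223 - 16*63/29)/(4*(14 + 63/29)) - 6)² = ((-223 - 1008/29)/(4*(469/29)) - 6)² = ((¼)*(29/469)*(-7475/29) - 6)² = (-7475/1876 - 6)² = (-18731/1876)² = 350850361/3519376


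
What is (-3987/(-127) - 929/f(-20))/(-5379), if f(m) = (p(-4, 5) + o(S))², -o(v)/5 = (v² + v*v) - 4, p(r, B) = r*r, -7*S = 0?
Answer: -5049169/885340368 ≈ -0.0057031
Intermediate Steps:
S = 0 (S = -⅐*0 = 0)
p(r, B) = r²
o(v) = 20 - 10*v² (o(v) = -5*((v² + v*v) - 4) = -5*((v² + v²) - 4) = -5*(2*v² - 4) = -5*(-4 + 2*v²) = 20 - 10*v²)
f(m) = 1296 (f(m) = ((-4)² + (20 - 10*0²))² = (16 + (20 - 10*0))² = (16 + (20 + 0))² = (16 + 20)² = 36² = 1296)
(-3987/(-127) - 929/f(-20))/(-5379) = (-3987/(-127) - 929/1296)/(-5379) = (-3987*(-1/127) - 929*1/1296)*(-1/5379) = (3987/127 - 929/1296)*(-1/5379) = (5049169/164592)*(-1/5379) = -5049169/885340368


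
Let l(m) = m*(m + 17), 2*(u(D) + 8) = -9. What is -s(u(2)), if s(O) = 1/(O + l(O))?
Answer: 4/275 ≈ 0.014545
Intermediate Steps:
u(D) = -25/2 (u(D) = -8 + (½)*(-9) = -8 - 9/2 = -25/2)
l(m) = m*(17 + m)
s(O) = 1/(O + O*(17 + O))
-s(u(2)) = -1/((-25/2)*(18 - 25/2)) = -(-2)/(25*11/2) = -(-2)*2/(25*11) = -1*(-4/275) = 4/275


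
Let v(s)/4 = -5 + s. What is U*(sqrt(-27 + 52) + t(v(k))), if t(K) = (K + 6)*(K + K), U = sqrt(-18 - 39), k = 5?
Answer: 5*I*sqrt(57) ≈ 37.749*I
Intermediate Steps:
U = I*sqrt(57) (U = sqrt(-57) = I*sqrt(57) ≈ 7.5498*I)
v(s) = -20 + 4*s (v(s) = 4*(-5 + s) = -20 + 4*s)
t(K) = 2*K*(6 + K) (t(K) = (6 + K)*(2*K) = 2*K*(6 + K))
U*(sqrt(-27 + 52) + t(v(k))) = (I*sqrt(57))*(sqrt(-27 + 52) + 2*(-20 + 4*5)*(6 + (-20 + 4*5))) = (I*sqrt(57))*(sqrt(25) + 2*(-20 + 20)*(6 + (-20 + 20))) = (I*sqrt(57))*(5 + 2*0*(6 + 0)) = (I*sqrt(57))*(5 + 2*0*6) = (I*sqrt(57))*(5 + 0) = (I*sqrt(57))*5 = 5*I*sqrt(57)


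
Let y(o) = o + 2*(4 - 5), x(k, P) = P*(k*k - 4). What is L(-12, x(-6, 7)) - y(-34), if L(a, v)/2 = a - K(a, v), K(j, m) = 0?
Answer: 12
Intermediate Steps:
x(k, P) = P*(-4 + k²) (x(k, P) = P*(k² - 4) = P*(-4 + k²))
L(a, v) = 2*a (L(a, v) = 2*(a - 1*0) = 2*(a + 0) = 2*a)
y(o) = -2 + o (y(o) = o + 2*(-1) = o - 2 = -2 + o)
L(-12, x(-6, 7)) - y(-34) = 2*(-12) - (-2 - 34) = -24 - 1*(-36) = -24 + 36 = 12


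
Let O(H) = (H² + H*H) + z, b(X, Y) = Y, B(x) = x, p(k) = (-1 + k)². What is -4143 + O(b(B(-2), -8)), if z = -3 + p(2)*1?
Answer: -4017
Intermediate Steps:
z = -2 (z = -3 + (-1 + 2)²*1 = -3 + 1²*1 = -3 + 1*1 = -3 + 1 = -2)
O(H) = -2 + 2*H² (O(H) = (H² + H*H) - 2 = (H² + H²) - 2 = 2*H² - 2 = -2 + 2*H²)
-4143 + O(b(B(-2), -8)) = -4143 + (-2 + 2*(-8)²) = -4143 + (-2 + 2*64) = -4143 + (-2 + 128) = -4143 + 126 = -4017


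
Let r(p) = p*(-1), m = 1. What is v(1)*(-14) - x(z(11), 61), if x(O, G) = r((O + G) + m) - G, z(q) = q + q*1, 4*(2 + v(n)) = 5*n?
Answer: 311/2 ≈ 155.50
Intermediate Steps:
v(n) = -2 + 5*n/4 (v(n) = -2 + (5*n)/4 = -2 + 5*n/4)
z(q) = 2*q (z(q) = q + q = 2*q)
r(p) = -p
x(O, G) = -1 - O - 2*G (x(O, G) = -((O + G) + 1) - G = -((G + O) + 1) - G = -(1 + G + O) - G = (-1 - G - O) - G = -1 - O - 2*G)
v(1)*(-14) - x(z(11), 61) = (-2 + (5/4)*1)*(-14) - (-1 - 2*11 - 2*61) = (-2 + 5/4)*(-14) - (-1 - 1*22 - 122) = -¾*(-14) - (-1 - 22 - 122) = 21/2 - 1*(-145) = 21/2 + 145 = 311/2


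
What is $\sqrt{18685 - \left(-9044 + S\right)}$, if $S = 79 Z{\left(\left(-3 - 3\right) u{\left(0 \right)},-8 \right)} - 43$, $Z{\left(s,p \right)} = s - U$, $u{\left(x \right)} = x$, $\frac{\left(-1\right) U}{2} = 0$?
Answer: $2 \sqrt{6943} \approx 166.65$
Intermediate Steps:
$U = 0$ ($U = \left(-2\right) 0 = 0$)
$Z{\left(s,p \right)} = s$ ($Z{\left(s,p \right)} = s - 0 = s + 0 = s$)
$S = -43$ ($S = 79 \left(-3 - 3\right) 0 - 43 = 79 \left(\left(-6\right) 0\right) - 43 = 79 \cdot 0 - 43 = 0 - 43 = -43$)
$\sqrt{18685 - \left(-9044 + S\right)} = \sqrt{18685 + \left(\left(9609 - 565\right) - -43\right)} = \sqrt{18685 + \left(9044 + 43\right)} = \sqrt{18685 + 9087} = \sqrt{27772} = 2 \sqrt{6943}$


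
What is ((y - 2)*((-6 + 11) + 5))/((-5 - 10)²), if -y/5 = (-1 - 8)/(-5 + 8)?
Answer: 26/45 ≈ 0.57778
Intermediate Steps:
y = 15 (y = -5*(-1 - 8)/(-5 + 8) = -(-45)/3 = -5*(-3) = 15)
((y - 2)*((-6 + 11) + 5))/((-5 - 10)²) = ((15 - 2)*((-6 + 11) + 5))/((-5 - 10)²) = (13*(5 + 5))/((-15)²) = (13*10)/225 = 130*(1/225) = 26/45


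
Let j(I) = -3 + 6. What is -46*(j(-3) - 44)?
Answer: 1886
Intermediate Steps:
j(I) = 3
-46*(j(-3) - 44) = -46*(3 - 44) = -46*(-41) = 1886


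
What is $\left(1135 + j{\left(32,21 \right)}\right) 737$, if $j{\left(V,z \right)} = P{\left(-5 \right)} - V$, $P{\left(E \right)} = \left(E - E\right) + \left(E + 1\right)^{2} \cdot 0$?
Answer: $812911$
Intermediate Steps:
$P{\left(E \right)} = 0$ ($P{\left(E \right)} = 0 + \left(1 + E\right)^{2} \cdot 0 = 0 + 0 = 0$)
$j{\left(V,z \right)} = - V$ ($j{\left(V,z \right)} = 0 - V = - V$)
$\left(1135 + j{\left(32,21 \right)}\right) 737 = \left(1135 - 32\right) 737 = 1103 \cdot 737 = 812911$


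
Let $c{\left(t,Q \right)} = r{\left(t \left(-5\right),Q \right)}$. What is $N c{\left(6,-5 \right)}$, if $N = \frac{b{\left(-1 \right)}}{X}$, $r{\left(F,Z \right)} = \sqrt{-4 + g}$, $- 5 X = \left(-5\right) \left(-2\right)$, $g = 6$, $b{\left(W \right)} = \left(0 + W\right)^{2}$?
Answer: $- \frac{\sqrt{2}}{2} \approx -0.70711$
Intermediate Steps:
$b{\left(W \right)} = W^{2}$
$X = -2$ ($X = - \frac{\left(-5\right) \left(-2\right)}{5} = \left(- \frac{1}{5}\right) 10 = -2$)
$r{\left(F,Z \right)} = \sqrt{2}$ ($r{\left(F,Z \right)} = \sqrt{-4 + 6} = \sqrt{2}$)
$c{\left(t,Q \right)} = \sqrt{2}$
$N = - \frac{1}{2}$ ($N = \frac{\left(-1\right)^{2}}{-2} = 1 \left(- \frac{1}{2}\right) = - \frac{1}{2} \approx -0.5$)
$N c{\left(6,-5 \right)} = - \frac{\sqrt{2}}{2}$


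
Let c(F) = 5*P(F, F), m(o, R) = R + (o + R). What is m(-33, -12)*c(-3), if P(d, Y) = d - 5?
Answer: 2280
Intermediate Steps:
P(d, Y) = -5 + d
m(o, R) = o + 2*R (m(o, R) = R + (R + o) = o + 2*R)
c(F) = -25 + 5*F (c(F) = 5*(-5 + F) = -25 + 5*F)
m(-33, -12)*c(-3) = (-33 + 2*(-12))*(-25 + 5*(-3)) = (-33 - 24)*(-25 - 15) = -57*(-40) = 2280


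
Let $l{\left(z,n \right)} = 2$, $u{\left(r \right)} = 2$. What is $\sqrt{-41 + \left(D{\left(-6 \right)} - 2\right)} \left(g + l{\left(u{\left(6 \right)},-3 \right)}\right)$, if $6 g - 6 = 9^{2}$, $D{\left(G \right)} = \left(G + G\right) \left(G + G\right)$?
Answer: $\frac{33 \sqrt{101}}{2} \approx 165.82$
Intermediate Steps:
$D{\left(G \right)} = 4 G^{2}$ ($D{\left(G \right)} = 2 G 2 G = 4 G^{2}$)
$g = \frac{29}{2}$ ($g = 1 + \frac{9^{2}}{6} = 1 + \frac{1}{6} \cdot 81 = 1 + \frac{27}{2} = \frac{29}{2} \approx 14.5$)
$\sqrt{-41 + \left(D{\left(-6 \right)} - 2\right)} \left(g + l{\left(u{\left(6 \right)},-3 \right)}\right) = \sqrt{-41 - \left(2 - 4 \left(-6\right)^{2}\right)} \left(\frac{29}{2} + 2\right) = \sqrt{-41 + \left(4 \cdot 36 - 2\right)} \frac{33}{2} = \sqrt{-41 + \left(144 - 2\right)} \frac{33}{2} = \sqrt{-41 + 142} \cdot \frac{33}{2} = \sqrt{101} \cdot \frac{33}{2} = \frac{33 \sqrt{101}}{2}$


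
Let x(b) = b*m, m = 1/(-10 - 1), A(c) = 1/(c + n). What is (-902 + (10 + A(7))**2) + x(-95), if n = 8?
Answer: -1960264/2475 ≈ -792.03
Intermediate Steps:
A(c) = 1/(8 + c) (A(c) = 1/(c + 8) = 1/(8 + c))
m = -1/11 (m = 1/(-11) = -1/11 ≈ -0.090909)
x(b) = -b/11 (x(b) = b*(-1/11) = -b/11)
(-902 + (10 + A(7))**2) + x(-95) = (-902 + (10 + 1/(8 + 7))**2) - 1/11*(-95) = (-902 + (10 + 1/15)**2) + 95/11 = (-902 + (151/15)**2) + 95/11 = (-902 + 22801/225) + 95/11 = -180149/225 + 95/11 = -1960264/2475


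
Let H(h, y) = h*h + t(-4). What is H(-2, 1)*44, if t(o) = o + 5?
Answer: 220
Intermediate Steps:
t(o) = 5 + o
H(h, y) = 1 + h**2 (H(h, y) = h*h + (5 - 4) = h**2 + 1 = 1 + h**2)
H(-2, 1)*44 = (1 + (-2)**2)*44 = (1 + 4)*44 = 5*44 = 220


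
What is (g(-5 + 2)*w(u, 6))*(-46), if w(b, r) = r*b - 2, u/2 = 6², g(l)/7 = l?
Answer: 415380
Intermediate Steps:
g(l) = 7*l
u = 72 (u = 2*6² = 2*36 = 72)
w(b, r) = -2 + b*r (w(b, r) = b*r - 2 = -2 + b*r)
(g(-5 + 2)*w(u, 6))*(-46) = ((7*(-5 + 2))*(-2 + 72*6))*(-46) = ((7*(-3))*(-2 + 432))*(-46) = -21*430*(-46) = -9030*(-46) = 415380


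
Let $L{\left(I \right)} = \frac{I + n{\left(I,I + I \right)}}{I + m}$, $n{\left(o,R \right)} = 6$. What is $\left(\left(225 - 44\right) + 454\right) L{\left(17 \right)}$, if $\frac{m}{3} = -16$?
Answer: $- \frac{14605}{31} \approx -471.13$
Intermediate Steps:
$m = -48$ ($m = 3 \left(-16\right) = -48$)
$L{\left(I \right)} = \frac{6 + I}{-48 + I}$ ($L{\left(I \right)} = \frac{I + 6}{I - 48} = \frac{6 + I}{-48 + I}$)
$\left(\left(225 - 44\right) + 454\right) L{\left(17 \right)} = \left(\left(225 - 44\right) + 454\right) \frac{6 + 17}{-48 + 17} = \left(\left(225 - 44\right) + 454\right) \frac{1}{-31} \cdot 23 = \left(181 + 454\right) \left(\left(- \frac{1}{31}\right) 23\right) = 635 \left(- \frac{23}{31}\right) = - \frac{14605}{31}$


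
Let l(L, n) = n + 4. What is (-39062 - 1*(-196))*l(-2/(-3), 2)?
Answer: -233196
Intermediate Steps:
l(L, n) = 4 + n
(-39062 - 1*(-196))*l(-2/(-3), 2) = (-39062 - 1*(-196))*(4 + 2) = (-39062 + 196)*6 = -38866*6 = -233196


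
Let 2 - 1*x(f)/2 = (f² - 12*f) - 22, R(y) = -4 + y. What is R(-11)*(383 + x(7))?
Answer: -7515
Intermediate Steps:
x(f) = 48 - 2*f² + 24*f (x(f) = 4 - 2*((f² - 12*f) - 22) = 4 - 2*(-22 + f² - 12*f) = 4 + (44 - 2*f² + 24*f) = 48 - 2*f² + 24*f)
R(-11)*(383 + x(7)) = (-4 - 11)*(383 + (48 - 2*7² + 24*7)) = -15*(383 + (48 - 2*49 + 168)) = -15*(383 + (48 - 98 + 168)) = -15*(383 + 118) = -15*501 = -7515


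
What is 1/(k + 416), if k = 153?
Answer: 1/569 ≈ 0.0017575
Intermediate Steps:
1/(k + 416) = 1/(153 + 416) = 1/569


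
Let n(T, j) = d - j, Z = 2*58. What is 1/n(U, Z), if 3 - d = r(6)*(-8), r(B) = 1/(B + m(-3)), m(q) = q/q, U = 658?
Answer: -7/783 ≈ -0.0089400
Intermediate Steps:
m(q) = 1
r(B) = 1/(1 + B) (r(B) = 1/(B + 1) = 1/(1 + B))
d = 29/7 (d = 3 - (-8)/(1 + 6) = 3 - (-8)/7 = 3 - 1*(-8/7) = 3 + 8/7 = 29/7 ≈ 4.1429)
Z = 116
n(T, j) = 29/7 - j
1/n(U, Z) = 1/(29/7 - 1*116) = 1/(29/7 - 116) = 1/(-783/7) = -7/783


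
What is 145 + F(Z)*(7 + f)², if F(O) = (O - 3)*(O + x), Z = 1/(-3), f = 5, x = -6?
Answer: 3185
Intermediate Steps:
Z = -⅓ ≈ -0.33333
F(O) = (-6 + O)*(-3 + O) (F(O) = (O - 3)*(O - 6) = (-3 + O)*(-6 + O) = (-6 + O)*(-3 + O))
145 + F(Z)*(7 + f)² = 145 + (18 + (-⅓)² - 9*(-⅓))*(7 + 5)² = 145 + (18 + ⅑ + 3)*12² = 145 + (190/9)*144 = 145 + 3040 = 3185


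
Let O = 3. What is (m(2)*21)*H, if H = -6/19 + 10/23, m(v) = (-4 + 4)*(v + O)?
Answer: 0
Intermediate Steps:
m(v) = 0 (m(v) = (-4 + 4)*(v + 3) = 0*(3 + v) = 0)
H = 52/437 (H = -6*1/19 + 10*(1/23) = -6/19 + 10/23 = 52/437 ≈ 0.11899)
(m(2)*21)*H = (0*21)*(52/437) = 0*(52/437) = 0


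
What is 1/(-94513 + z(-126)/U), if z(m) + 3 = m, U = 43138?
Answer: -43138/4077101923 ≈ -1.0581e-5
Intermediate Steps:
z(m) = -3 + m
1/(-94513 + z(-126)/U) = 1/(-94513 + (-3 - 126)/43138) = 1/(-94513 - 129*1/43138) = 1/(-94513 - 129/43138) = 1/(-4077101923/43138) = -43138/4077101923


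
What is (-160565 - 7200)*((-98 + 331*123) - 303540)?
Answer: 44109612625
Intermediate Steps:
(-160565 - 7200)*((-98 + 331*123) - 303540) = -167765*((-98 + 40713) - 303540) = -167765*(40615 - 303540) = -167765*(-262925) = 44109612625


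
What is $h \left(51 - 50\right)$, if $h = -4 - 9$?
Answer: $-13$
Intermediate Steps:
$h = -13$
$h \left(51 - 50\right) = - 13 \left(51 - 50\right) = \left(-13\right) 1 = -13$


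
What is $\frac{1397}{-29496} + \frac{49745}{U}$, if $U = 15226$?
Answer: $\frac{723003899}{224553048} \approx 3.2197$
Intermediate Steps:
$\frac{1397}{-29496} + \frac{49745}{U} = \frac{1397}{-29496} + \frac{49745}{15226} = 1397 \left(- \frac{1}{29496}\right) + 49745 \cdot \frac{1}{15226} = - \frac{1397}{29496} + \frac{49745}{15226} = \frac{723003899}{224553048}$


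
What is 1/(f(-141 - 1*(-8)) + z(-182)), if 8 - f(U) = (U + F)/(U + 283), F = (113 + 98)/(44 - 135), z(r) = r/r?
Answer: 6825/67582 ≈ 0.10099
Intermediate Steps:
z(r) = 1
F = -211/91 (F = 211/(-91) = 211*(-1/91) = -211/91 ≈ -2.3187)
f(U) = 8 - (-211/91 + U)/(283 + U) (f(U) = 8 - (U - 211/91)/(U + 283) = 8 - (-211/91 + U)/(283 + U))
1/(f(-141 - 1*(-8)) + z(-182)) = 1/((206235 + 637*(-141 - 1*(-8)))/(91*(283 + (-141 - 1*(-8)))) + 1) = 1/((206235 + 637*(-141 + 8))/(91*(283 + (-141 + 8))) + 1) = 1/((206235 + 637*(-133))/(91*(283 - 133)) + 1) = 1/((1/91)*(206235 - 84721)/150 + 1) = 1/((1/91)*(1/150)*121514 + 1) = 1/(60757/6825 + 1) = 1/(67582/6825) = 6825/67582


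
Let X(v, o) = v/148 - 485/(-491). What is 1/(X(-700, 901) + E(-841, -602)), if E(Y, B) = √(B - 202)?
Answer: -102916055/22497779263 - 330039889*I*√201/134986675578 ≈ -0.0045745 - 0.034664*I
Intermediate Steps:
E(Y, B) = √(-202 + B)
X(v, o) = 485/491 + v/148 (X(v, o) = v*(1/148) - 485*(-1/491) = v/148 + 485/491 = 485/491 + v/148)
1/(X(-700, 901) + E(-841, -602)) = 1/((485/491 + (1/148)*(-700)) + √(-202 - 602)) = 1/((485/491 - 175/37) + √(-804)) = 1/(-67980/18167 + 2*I*√201)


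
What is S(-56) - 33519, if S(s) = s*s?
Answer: -30383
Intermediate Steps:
S(s) = s²
S(-56) - 33519 = (-56)² - 33519 = 3136 - 33519 = -30383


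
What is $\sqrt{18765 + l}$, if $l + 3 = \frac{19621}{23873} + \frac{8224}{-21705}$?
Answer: $\frac{\sqrt{5037591669566824780095}}{518163465} \approx 136.98$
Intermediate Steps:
$l = - \frac{1324948142}{518163465}$ ($l = -3 + \left(\frac{19621}{23873} + \frac{8224}{-21705}\right) = -3 + \left(19621 \cdot \frac{1}{23873} + 8224 \left(- \frac{1}{21705}\right)\right) = -3 + \left(\frac{19621}{23873} - \frac{8224}{21705}\right) = -3 + \frac{229542253}{518163465} = - \frac{1324948142}{518163465} \approx -2.557$)
$\sqrt{18765 + l} = \sqrt{18765 - \frac{1324948142}{518163465}} = \sqrt{\frac{9722012472583}{518163465}} = \frac{\sqrt{5037591669566824780095}}{518163465}$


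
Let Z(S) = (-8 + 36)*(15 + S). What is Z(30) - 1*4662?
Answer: -3402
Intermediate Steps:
Z(S) = 420 + 28*S (Z(S) = 28*(15 + S) = 420 + 28*S)
Z(30) - 1*4662 = (420 + 28*30) - 1*4662 = (420 + 840) - 4662 = 1260 - 4662 = -3402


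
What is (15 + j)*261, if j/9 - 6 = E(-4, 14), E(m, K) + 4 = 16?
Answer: 46197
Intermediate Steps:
E(m, K) = 12 (E(m, K) = -4 + 16 = 12)
j = 162 (j = 54 + 9*12 = 54 + 108 = 162)
(15 + j)*261 = (15 + 162)*261 = 177*261 = 46197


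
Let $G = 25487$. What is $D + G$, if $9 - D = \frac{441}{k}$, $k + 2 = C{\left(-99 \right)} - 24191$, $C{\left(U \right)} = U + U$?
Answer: $\frac{621873377}{24391} \approx 25496.0$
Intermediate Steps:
$C{\left(U \right)} = 2 U$
$k = -24391$ ($k = -2 + \left(2 \left(-99\right) - 24191\right) = -2 - 24389 = -24391$)
$D = \frac{219960}{24391}$ ($D = 9 - \frac{441}{-24391} = 9 - 441 \left(- \frac{1}{24391}\right) = 9 - - \frac{441}{24391} = 9 + \frac{441}{24391} = \frac{219960}{24391} \approx 9.0181$)
$D + G = \frac{219960}{24391} + 25487 = \frac{621873377}{24391}$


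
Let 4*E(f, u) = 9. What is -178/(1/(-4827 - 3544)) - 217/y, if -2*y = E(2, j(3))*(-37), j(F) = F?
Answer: 496180918/333 ≈ 1.4900e+6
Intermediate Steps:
E(f, u) = 9/4 (E(f, u) = (¼)*9 = 9/4)
y = 333/8 (y = -9*(-37)/8 = -½*(-333/4) = 333/8 ≈ 41.625)
-178/(1/(-4827 - 3544)) - 217/y = -178/(1/(-4827 - 3544)) - 217/333/8 = -178/(1/(-8371)) - 217*8/333 = -178/(-1/8371) - 1736/333 = -178*(-8371) - 1736/333 = 1490038 - 1736/333 = 496180918/333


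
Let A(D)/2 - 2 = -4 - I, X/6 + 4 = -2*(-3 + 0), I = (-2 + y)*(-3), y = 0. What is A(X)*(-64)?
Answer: 1024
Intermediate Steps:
I = 6 (I = (-2 + 0)*(-3) = -2*(-3) = 6)
X = 12 (X = -24 + 6*(-2*(-3 + 0)) = -24 + 6*(-2*(-3)) = -24 + 6*6 = -24 + 36 = 12)
A(D) = -16 (A(D) = 4 + 2*(-4 - 1*6) = 4 + 2*(-4 - 6) = 4 + 2*(-10) = 4 - 20 = -16)
A(X)*(-64) = -16*(-64) = 1024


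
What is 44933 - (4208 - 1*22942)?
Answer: 63667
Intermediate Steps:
44933 - (4208 - 1*22942) = 44933 - (4208 - 22942) = 44933 - 1*(-18734) = 44933 + 18734 = 63667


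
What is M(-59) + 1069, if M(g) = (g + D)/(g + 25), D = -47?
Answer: 18226/17 ≈ 1072.1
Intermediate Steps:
M(g) = (-47 + g)/(25 + g) (M(g) = (g - 47)/(g + 25) = (-47 + g)/(25 + g))
M(-59) + 1069 = (-47 - 59)/(25 - 59) + 1069 = -106/(-34) + 1069 = -1/34*(-106) + 1069 = 53/17 + 1069 = 18226/17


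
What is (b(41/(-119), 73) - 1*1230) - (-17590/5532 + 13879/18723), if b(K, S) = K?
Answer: -2522426321383/2054250114 ≈ -1227.9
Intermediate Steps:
(b(41/(-119), 73) - 1*1230) - (-17590/5532 + 13879/18723) = (41/(-119) - 1*1230) - (-17590/5532 + 13879/18723) = (41*(-1/119) - 1230) - (-17590*1/5532 + 13879*(1/18723)) = (-41/119 - 1230) - (-8795/2766 + 13879/18723) = -146411/119 - 1*(-42093157/17262606) = -146411/119 + 42093157/17262606 = -2522426321383/2054250114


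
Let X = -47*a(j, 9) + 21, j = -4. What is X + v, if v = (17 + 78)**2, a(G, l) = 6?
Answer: 8764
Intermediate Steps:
X = -261 (X = -47*6 + 21 = -282 + 21 = -261)
v = 9025 (v = 95**2 = 9025)
X + v = -261 + 9025 = 8764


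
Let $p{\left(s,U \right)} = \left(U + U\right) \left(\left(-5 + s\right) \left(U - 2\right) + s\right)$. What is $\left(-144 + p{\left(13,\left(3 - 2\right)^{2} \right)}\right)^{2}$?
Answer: $17956$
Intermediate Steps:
$p{\left(s,U \right)} = 2 U \left(s + \left(-5 + s\right) \left(-2 + U\right)\right)$ ($p{\left(s,U \right)} = 2 U \left(\left(-5 + s\right) \left(-2 + U\right) + s\right) = 2 U \left(s + \left(-5 + s\right) \left(-2 + U\right)\right)$)
$\left(-144 + p{\left(13,\left(3 - 2\right)^{2} \right)}\right)^{2} = \left(-144 + 2 \left(3 - 2\right)^{2} \left(10 - 13 - 5 \left(3 - 2\right)^{2} + \left(3 - 2\right)^{2} \cdot 13\right)\right)^{2} = \left(-144 + 2 \cdot 1^{2} \left(10 - 13 - 5 \cdot 1^{2} + 1^{2} \cdot 13\right)\right)^{2} = \left(-144 + 2 \cdot 1 \left(10 - 13 - 5 + 1 \cdot 13\right)\right)^{2} = \left(-144 + 2 \cdot 1 \left(10 - 13 - 5 + 13\right)\right)^{2} = \left(-144 + 2 \cdot 1 \cdot 5\right)^{2} = \left(-144 + 10\right)^{2} = \left(-134\right)^{2} = 17956$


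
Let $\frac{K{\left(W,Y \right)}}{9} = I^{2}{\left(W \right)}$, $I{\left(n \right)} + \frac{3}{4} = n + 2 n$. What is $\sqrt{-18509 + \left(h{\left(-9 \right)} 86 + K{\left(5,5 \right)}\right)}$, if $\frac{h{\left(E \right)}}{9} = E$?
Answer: $\frac{73 i \sqrt{71}}{4} \approx 153.78 i$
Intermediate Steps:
$I{\left(n \right)} = - \frac{3}{4} + 3 n$ ($I{\left(n \right)} = - \frac{3}{4} + \left(n + 2 n\right) = - \frac{3}{4} + 3 n$)
$K{\left(W,Y \right)} = 9 \left(- \frac{3}{4} + 3 W\right)^{2}$
$h{\left(E \right)} = 9 E$
$\sqrt{-18509 + \left(h{\left(-9 \right)} 86 + K{\left(5,5 \right)}\right)} = \sqrt{-18509 + \left(9 \left(-9\right) 86 + \frac{81 \left(-1 + 4 \cdot 5\right)^{2}}{16}\right)} = \sqrt{-18509 + \left(\left(-81\right) 86 + \frac{81 \left(-1 + 20\right)^{2}}{16}\right)} = \sqrt{-18509 - \left(6966 - \frac{81 \cdot 19^{2}}{16}\right)} = \sqrt{-18509 + \left(-6966 + \frac{81}{16} \cdot 361\right)} = \sqrt{-18509 + \left(-6966 + \frac{29241}{16}\right)} = \sqrt{-18509 - \frac{82215}{16}} = \sqrt{- \frac{378359}{16}} = \frac{73 i \sqrt{71}}{4}$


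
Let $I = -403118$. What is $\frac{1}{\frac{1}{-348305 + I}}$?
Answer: $-751423$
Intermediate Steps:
$\frac{1}{\frac{1}{-348305 + I}} = \frac{1}{\frac{1}{-348305 - 403118}} = \frac{1}{\frac{1}{-751423}} = \frac{1}{- \frac{1}{751423}} = -751423$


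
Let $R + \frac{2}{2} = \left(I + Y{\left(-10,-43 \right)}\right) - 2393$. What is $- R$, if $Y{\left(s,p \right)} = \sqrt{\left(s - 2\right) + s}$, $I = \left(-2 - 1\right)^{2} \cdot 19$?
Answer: $2223 - i \sqrt{22} \approx 2223.0 - 4.6904 i$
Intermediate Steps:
$I = 171$ ($I = \left(-3\right)^{2} \cdot 19 = 9 \cdot 19 = 171$)
$Y{\left(s,p \right)} = \sqrt{-2 + 2 s}$ ($Y{\left(s,p \right)} = \sqrt{\left(-2 + s\right) + s} = \sqrt{-2 + 2 s}$)
$R = -2223 + i \sqrt{22}$ ($R = -1 - \left(2222 - \sqrt{-2 + 2 \left(-10\right)}\right) = -1 - \left(2222 - \sqrt{-2 - 20}\right) = -1 - \left(2222 - i \sqrt{22}\right) = -2223 + i \sqrt{22} \approx -2223.0 + 4.6904 i$)
$- R = - (-2223 + i \sqrt{22}) = 2223 - i \sqrt{22}$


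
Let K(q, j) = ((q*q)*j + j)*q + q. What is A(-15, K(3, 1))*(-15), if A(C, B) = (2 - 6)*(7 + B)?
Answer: 2400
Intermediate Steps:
K(q, j) = q + q*(j + j*q²) (K(q, j) = (q²*j + j)*q + q = (j*q² + j)*q + q = (j + j*q²)*q + q = q*(j + j*q²) + q = q + q*(j + j*q²))
A(C, B) = -28 - 4*B (A(C, B) = -4*(7 + B) = -28 - 4*B)
A(-15, K(3, 1))*(-15) = (-28 - 12*(1 + 1 + 1*3²))*(-15) = (-28 - 12*(1 + 1 + 1*9))*(-15) = (-28 - 12*(1 + 1 + 9))*(-15) = (-28 - 12*11)*(-15) = (-28 - 4*33)*(-15) = (-28 - 132)*(-15) = -160*(-15) = 2400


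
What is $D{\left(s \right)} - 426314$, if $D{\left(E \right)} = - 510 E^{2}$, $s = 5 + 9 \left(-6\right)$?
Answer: $-1650824$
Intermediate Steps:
$s = -49$ ($s = 5 - 54 = -49$)
$D{\left(s \right)} - 426314 = - 510 \left(-49\right)^{2} - 426314 = \left(-510\right) 2401 - 426314 = -1224510 - 426314 = -1650824$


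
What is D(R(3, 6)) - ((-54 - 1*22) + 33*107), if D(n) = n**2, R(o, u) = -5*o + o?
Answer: -3311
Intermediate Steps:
R(o, u) = -4*o
D(R(3, 6)) - ((-54 - 1*22) + 33*107) = (-4*3)**2 - ((-54 - 1*22) + 33*107) = (-12)**2 - ((-54 - 22) + 3531) = 144 - (-76 + 3531) = 144 - 1*3455 = 144 - 3455 = -3311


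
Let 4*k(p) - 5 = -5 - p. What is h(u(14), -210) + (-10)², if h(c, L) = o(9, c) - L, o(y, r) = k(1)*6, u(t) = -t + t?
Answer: 617/2 ≈ 308.50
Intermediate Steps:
k(p) = -p/4 (k(p) = 5/4 + (-5 - p)/4 = 5/4 + (-5/4 - p/4) = -p/4)
u(t) = 0
o(y, r) = -3/2 (o(y, r) = -¼*1*6 = -¼*6 = -3/2)
h(c, L) = -3/2 - L
h(u(14), -210) + (-10)² = (-3/2 - 1*(-210)) + (-10)² = (-3/2 + 210) + 100 = 417/2 + 100 = 617/2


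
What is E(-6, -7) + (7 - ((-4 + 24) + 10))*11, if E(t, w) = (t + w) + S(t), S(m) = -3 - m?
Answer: -263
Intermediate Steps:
E(t, w) = -3 + w (E(t, w) = (t + w) + (-3 - t) = -3 + w)
E(-6, -7) + (7 - ((-4 + 24) + 10))*11 = (-3 - 7) + (7 - ((-4 + 24) + 10))*11 = -10 + (7 - (20 + 10))*11 = -10 + (7 - 1*30)*11 = -10 + (7 - 30)*11 = -10 - 23*11 = -10 - 253 = -263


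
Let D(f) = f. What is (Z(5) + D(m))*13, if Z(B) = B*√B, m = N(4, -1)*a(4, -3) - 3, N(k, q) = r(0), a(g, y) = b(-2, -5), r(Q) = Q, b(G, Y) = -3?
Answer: -39 + 65*√5 ≈ 106.34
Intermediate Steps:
a(g, y) = -3
N(k, q) = 0
m = -3 (m = 0*(-3) - 3 = 0 - 3 = -3)
Z(B) = B^(3/2)
(Z(5) + D(m))*13 = (5^(3/2) - 3)*13 = (5*√5 - 3)*13 = (-3 + 5*√5)*13 = -39 + 65*√5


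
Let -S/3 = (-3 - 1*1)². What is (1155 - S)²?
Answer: 1447209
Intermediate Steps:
S = -48 (S = -3*(-3 - 1*1)² = -3*(-3 - 1)² = -3*(-4)² = -3*16 = -48)
(1155 - S)² = (1155 - 1*(-48))² = (1155 + 48)² = 1203² = 1447209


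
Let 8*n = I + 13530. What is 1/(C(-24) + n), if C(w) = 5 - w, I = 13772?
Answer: 4/13767 ≈ 0.00029055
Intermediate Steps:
n = 13651/4 (n = (13772 + 13530)/8 = (⅛)*27302 = 13651/4 ≈ 3412.8)
1/(C(-24) + n) = 1/((5 - 1*(-24)) + 13651/4) = 1/((5 + 24) + 13651/4) = 1/(29 + 13651/4) = 1/(13767/4) = 4/13767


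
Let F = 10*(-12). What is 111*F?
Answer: -13320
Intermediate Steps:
F = -120
111*F = 111*(-120) = -13320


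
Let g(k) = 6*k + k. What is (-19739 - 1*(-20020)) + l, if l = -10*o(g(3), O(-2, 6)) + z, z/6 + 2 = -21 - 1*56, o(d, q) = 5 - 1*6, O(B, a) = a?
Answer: -183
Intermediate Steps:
g(k) = 7*k
o(d, q) = -1 (o(d, q) = 5 - 6 = -1)
z = -474 (z = -12 + 6*(-21 - 1*56) = -12 + 6*(-21 - 56) = -12 + 6*(-77) = -12 - 462 = -474)
l = -464 (l = -10*(-1) - 474 = 10 - 474 = -464)
(-19739 - 1*(-20020)) + l = (-19739 - 1*(-20020)) - 464 = (-19739 + 20020) - 464 = 281 - 464 = -183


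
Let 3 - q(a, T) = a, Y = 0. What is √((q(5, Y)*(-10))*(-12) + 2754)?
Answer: √2514 ≈ 50.140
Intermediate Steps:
q(a, T) = 3 - a
√((q(5, Y)*(-10))*(-12) + 2754) = √(((3 - 1*5)*(-10))*(-12) + 2754) = √(((3 - 5)*(-10))*(-12) + 2754) = √(-2*(-10)*(-12) + 2754) = √(20*(-12) + 2754) = √(-240 + 2754) = √2514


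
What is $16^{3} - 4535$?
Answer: $-439$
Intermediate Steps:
$16^{3} - 4535 = 4096 - 4535 = -439$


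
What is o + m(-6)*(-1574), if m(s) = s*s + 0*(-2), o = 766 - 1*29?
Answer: -55927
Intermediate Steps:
o = 737 (o = 766 - 29 = 737)
m(s) = s² (m(s) = s² + 0 = s²)
o + m(-6)*(-1574) = 737 + (-6)²*(-1574) = 737 + 36*(-1574) = 737 - 56664 = -55927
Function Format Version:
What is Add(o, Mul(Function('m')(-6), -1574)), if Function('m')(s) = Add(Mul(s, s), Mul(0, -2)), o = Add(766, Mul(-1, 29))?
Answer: -55927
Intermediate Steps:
o = 737 (o = Add(766, -29) = 737)
Function('m')(s) = Pow(s, 2) (Function('m')(s) = Add(Pow(s, 2), 0) = Pow(s, 2))
Add(o, Mul(Function('m')(-6), -1574)) = Add(737, Mul(Pow(-6, 2), -1574)) = Add(737, Mul(36, -1574)) = Add(737, -56664) = -55927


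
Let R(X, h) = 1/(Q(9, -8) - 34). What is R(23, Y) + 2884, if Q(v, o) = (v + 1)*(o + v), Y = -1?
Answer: 69215/24 ≈ 2884.0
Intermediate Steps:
Q(v, o) = (1 + v)*(o + v)
R(X, h) = -1/24 (R(X, h) = 1/((-8 + 9 + 9**2 - 8*9) - 34) = 1/((-8 + 9 + 81 - 72) - 34) = 1/(10 - 34) = 1/(-24) = -1/24)
R(23, Y) + 2884 = -1/24 + 2884 = 69215/24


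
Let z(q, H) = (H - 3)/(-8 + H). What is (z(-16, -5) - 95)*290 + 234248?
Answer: 2689394/13 ≈ 2.0688e+5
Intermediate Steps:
z(q, H) = (-3 + H)/(-8 + H)
(z(-16, -5) - 95)*290 + 234248 = ((-3 - 5)/(-8 - 5) - 95)*290 + 234248 = (-8/(-13) - 95)*290 + 234248 = (-1/13*(-8) - 95)*290 + 234248 = (8/13 - 95)*290 + 234248 = -1227/13*290 + 234248 = -355830/13 + 234248 = 2689394/13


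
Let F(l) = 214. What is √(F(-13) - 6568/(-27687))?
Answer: √164227821582/27687 ≈ 14.637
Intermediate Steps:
√(F(-13) - 6568/(-27687)) = √(214 - 6568/(-27687)) = √(214 - 6568*(-1/27687)) = √(214 + 6568/27687) = √(5931586/27687) = √164227821582/27687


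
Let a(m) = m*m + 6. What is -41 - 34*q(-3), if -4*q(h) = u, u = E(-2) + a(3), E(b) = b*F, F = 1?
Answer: 139/2 ≈ 69.500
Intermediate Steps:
a(m) = 6 + m² (a(m) = m² + 6 = 6 + m²)
E(b) = b (E(b) = b*1 = b)
u = 13 (u = -2 + (6 + 3²) = -2 + (6 + 9) = -2 + 15 = 13)
q(h) = -13/4 (q(h) = -¼*13 = -13/4)
-41 - 34*q(-3) = -41 - 34*(-13/4) = -41 + 221/2 = 139/2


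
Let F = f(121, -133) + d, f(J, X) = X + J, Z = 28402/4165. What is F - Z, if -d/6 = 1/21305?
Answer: -66798140/3549413 ≈ -18.819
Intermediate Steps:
d = -6/21305 ≈ -0.00028162
Z = 28402/4165 (Z = 28402*(1/4165) = 28402/4165 ≈ 6.8192)
f(J, X) = J + X
F = -255666/21305 (F = (121 - 133) - 6/21305 = -12 - 6/21305 = -255666/21305 ≈ -12.000)
F - Z = -255666/21305 - 1*28402/4165 = -255666/21305 - 28402/4165 = -66798140/3549413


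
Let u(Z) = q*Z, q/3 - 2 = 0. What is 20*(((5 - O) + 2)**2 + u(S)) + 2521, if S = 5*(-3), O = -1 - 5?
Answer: 4101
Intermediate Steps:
O = -6
S = -15
q = 6 (q = 6 + 3*0 = 6 + 0 = 6)
u(Z) = 6*Z
20*(((5 - O) + 2)**2 + u(S)) + 2521 = 20*(((5 - 1*(-6)) + 2)**2 + 6*(-15)) + 2521 = 20*(((5 + 6) + 2)**2 - 90) + 2521 = 20*((11 + 2)**2 - 90) + 2521 = 20*(13**2 - 90) + 2521 = 20*(169 - 90) + 2521 = 20*79 + 2521 = 1580 + 2521 = 4101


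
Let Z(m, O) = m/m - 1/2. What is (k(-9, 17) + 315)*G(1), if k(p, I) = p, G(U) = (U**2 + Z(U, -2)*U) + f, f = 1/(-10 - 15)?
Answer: 11169/25 ≈ 446.76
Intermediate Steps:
Z(m, O) = 1/2 (Z(m, O) = 1 - 1*1/2 = 1 - 1/2 = 1/2)
f = -1/25 (f = 1/(-25) = -1/25 ≈ -0.040000)
G(U) = -1/25 + U**2 + U/2 (G(U) = (U**2 + U/2) - 1/25 = -1/25 + U**2 + U/2)
(k(-9, 17) + 315)*G(1) = (-9 + 315)*(-1/25 + 1**2 + (1/2)*1) = 306*(-1/25 + 1 + 1/2) = 306*(73/50) = 11169/25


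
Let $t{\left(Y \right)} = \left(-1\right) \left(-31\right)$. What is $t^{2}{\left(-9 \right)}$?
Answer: $961$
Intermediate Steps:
$t{\left(Y \right)} = 31$
$t^{2}{\left(-9 \right)} = 31^{2} = 961$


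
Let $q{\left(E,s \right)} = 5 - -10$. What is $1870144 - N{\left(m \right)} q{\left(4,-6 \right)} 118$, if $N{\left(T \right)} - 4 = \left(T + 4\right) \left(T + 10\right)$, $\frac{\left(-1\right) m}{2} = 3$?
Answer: $1877224$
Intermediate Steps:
$m = -6$ ($m = \left(-2\right) 3 = -6$)
$q{\left(E,s \right)} = 15$ ($q{\left(E,s \right)} = 5 + 10 = 15$)
$N{\left(T \right)} = 4 + \left(4 + T\right) \left(10 + T\right)$ ($N{\left(T \right)} = 4 + \left(T + 4\right) \left(T + 10\right) = 4 + \left(4 + T\right) \left(10 + T\right)$)
$1870144 - N{\left(m \right)} q{\left(4,-6 \right)} 118 = 1870144 - \left(44 + \left(-6\right)^{2} + 14 \left(-6\right)\right) 15 \cdot 118 = 1870144 - \left(44 + 36 - 84\right) 15 \cdot 118 = 1870144 - \left(-4\right) 15 \cdot 118 = 1870144 - \left(-60\right) 118 = 1870144 - -7080 = 1870144 + 7080 = 1877224$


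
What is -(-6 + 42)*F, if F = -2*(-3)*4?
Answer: -864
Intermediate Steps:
F = 24 (F = 6*4 = 24)
-(-6 + 42)*F = -(-6 + 42)*24 = -36*24 = -1*864 = -864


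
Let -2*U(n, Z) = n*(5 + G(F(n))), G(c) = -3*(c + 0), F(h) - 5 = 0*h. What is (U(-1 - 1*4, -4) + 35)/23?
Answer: 10/23 ≈ 0.43478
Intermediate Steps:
F(h) = 5 (F(h) = 5 + 0*h = 5 + 0 = 5)
G(c) = -3*c
U(n, Z) = 5*n (U(n, Z) = -n*(5 - 3*5)/2 = -n*(5 - 15)/2 = -n*(-10)/2 = -(-5)*n = 5*n)
(U(-1 - 1*4, -4) + 35)/23 = (5*(-1 - 1*4) + 35)/23 = (5*(-1 - 4) + 35)/23 = (5*(-5) + 35)/23 = (-25 + 35)/23 = (1/23)*10 = 10/23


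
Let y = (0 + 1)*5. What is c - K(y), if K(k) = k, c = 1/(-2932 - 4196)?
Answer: -35641/7128 ≈ -5.0001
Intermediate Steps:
c = -1/7128 (c = 1/(-7128) = -1/7128 ≈ -0.00014029)
y = 5 (y = 1*5 = 5)
c - K(y) = -1/7128 - 1*5 = -1/7128 - 5 = -35641/7128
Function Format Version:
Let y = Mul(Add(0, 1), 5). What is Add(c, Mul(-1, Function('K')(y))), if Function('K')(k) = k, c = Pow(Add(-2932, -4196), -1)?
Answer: Rational(-35641, 7128) ≈ -5.0001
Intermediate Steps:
c = Rational(-1, 7128) (c = Pow(-7128, -1) = Rational(-1, 7128) ≈ -0.00014029)
y = 5 (y = Mul(1, 5) = 5)
Add(c, Mul(-1, Function('K')(y))) = Add(Rational(-1, 7128), Mul(-1, 5)) = Add(Rational(-1, 7128), -5) = Rational(-35641, 7128)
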